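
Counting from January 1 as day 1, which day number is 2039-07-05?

186

Days in months before July: 31 + 28 + 31 + 30 + 31 + 30 = 181.
Plus 5 days into July → day 186.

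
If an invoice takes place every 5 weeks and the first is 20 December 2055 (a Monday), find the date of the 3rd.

The 3rd occurrence is 2 intervals after the first: 2 × 35 = 70 days after 20 December 2055.
December has 31 days — 11 days to the end of December leaves 59.
January has 31 days (28 left).
28 days into February → 28 February 2056.

28 February 2056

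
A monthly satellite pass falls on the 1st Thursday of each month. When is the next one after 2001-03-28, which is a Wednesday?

March 2001 starts on a Thursday, so its 1st Thursday is 2001-03-01.
That is not after 2001-03-28, so look at April 2001.
April 2001 starts on a Sunday, so its 1st Thursday is 2001-04-05 (4 days in).

2001-04-05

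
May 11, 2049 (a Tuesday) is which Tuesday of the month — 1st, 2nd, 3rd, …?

Day 11 falls in week ⌈11/7⌉ of the month.
Days 1–7 hold the 1st Tuesday, 8–14 the 2nd, 15–21 the 3rd, 22–28 the 4th, 29–31 the 5th.
11 is in the range for the 2nd.

2nd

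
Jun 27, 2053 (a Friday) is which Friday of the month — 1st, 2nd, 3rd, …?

4th

Day 27 falls in week ⌈27/7⌉ of the month.
Days 1–7 hold the 1st Friday, 8–14 the 2nd, 15–21 the 3rd, 22–28 the 4th, 29–31 the 5th.
27 is in the range for the 4th.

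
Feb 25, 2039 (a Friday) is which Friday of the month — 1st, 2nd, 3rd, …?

Day 25 falls in week ⌈25/7⌉ of the month.
Days 1–7 hold the 1st Friday, 8–14 the 2nd, 15–21 the 3rd, 22–28 the 4th, 29–31 the 5th.
25 is in the range for the 4th.

4th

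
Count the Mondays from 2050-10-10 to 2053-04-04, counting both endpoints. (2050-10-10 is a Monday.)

2050-10-10 is a Monday; the first Monday on or after it is 2050-10-10.
From 2050-10-10 to 2053-04-04: 82 + 365 + 366 + 94 = 907 days (rest of 2050, 2051, 2052, to 2053-04-04 in 2053).
907 ÷ 7 = 129 full weeks with remainder 4, so 129 more Mondays after the first → 130.

130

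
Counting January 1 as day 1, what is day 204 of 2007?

23 July 2007

January has 31 days (204 − 31 = 173 remain).
February has 28 days (173 − 28 = 145 remain).
March has 31 days (145 − 31 = 114 remain).
April has 30 days (114 − 30 = 84 remain).
May has 31 days (84 − 31 = 53 remain).
June has 30 days (53 − 30 = 23 remain).
23 into July → July 23.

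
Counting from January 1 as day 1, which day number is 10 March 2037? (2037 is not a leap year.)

Days in months before March: 31 + 28 = 59.
Plus 10 days into March → day 69.

69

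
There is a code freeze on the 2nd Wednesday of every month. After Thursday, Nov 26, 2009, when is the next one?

Nov 2009 starts on a Sunday; its first Wednesday is the 4th, so the 2nd Wednesday is the 11th — Nov 11, 2009.
That is not after Nov 26, 2009, so look at Dec 2009.
Dec 2009 starts on a Tuesday; its first Wednesday is the 2nd, so the 2nd Wednesday is the 9th — Dec 9, 2009.

Dec 9, 2009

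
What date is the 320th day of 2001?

January has 31 days (320 − 31 = 289 remain).
February has 28 days (289 − 28 = 261 remain).
March has 31 days (261 − 31 = 230 remain).
April has 30 days (230 − 30 = 200 remain).
May has 31 days (200 − 31 = 169 remain).
June has 30 days (169 − 30 = 139 remain).
July has 31 days (139 − 31 = 108 remain).
August has 31 days (108 − 31 = 77 remain).
September has 30 days (77 − 30 = 47 remain).
October has 31 days (47 − 31 = 16 remain).
16 into November → November 16.

16 November 2001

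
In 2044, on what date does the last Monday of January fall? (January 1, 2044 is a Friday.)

January 2044 begins on a Friday, so the first Monday is January 4 (3 days later).
January 2044 has 31 days. Adding weeks: 4, 11, 18, 25 — the last one ≤ 31 is the 25th.

25 January 2044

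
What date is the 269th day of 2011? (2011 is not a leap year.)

January has 31 days (269 − 31 = 238 remain).
February has 28 days (238 − 28 = 210 remain).
March has 31 days (210 − 31 = 179 remain).
April has 30 days (179 − 30 = 149 remain).
May has 31 days (149 − 31 = 118 remain).
June has 30 days (118 − 30 = 88 remain).
July has 31 days (88 − 31 = 57 remain).
August has 31 days (57 − 31 = 26 remain).
26 into September → September 26.

September 26, 2011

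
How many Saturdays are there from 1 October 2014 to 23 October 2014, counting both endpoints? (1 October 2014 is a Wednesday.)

1 October 2014 is a Wednesday; the first Saturday on or after it is 4 October 2014 (3 days later).
From 4 October 2014 to 23 October 2014 is 23 − 4 = 19 days.
19 ÷ 7 = 2 full weeks with remainder 5, so 2 more Saturdays after the first → 3.

3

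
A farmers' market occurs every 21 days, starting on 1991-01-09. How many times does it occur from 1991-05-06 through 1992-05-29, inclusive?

19

Occurrences land 21·i days after 1991-01-09 for i = 0, 1, 2, …
1991-05-06 is 117 days after the start; 117 ÷ 21 = 5 remainder 12; since the remainder is 12, round up to i = 6. First occurrence in the window: #7 on 1991-05-15 (6×21 = 126 days in).
1992-05-29 is 506 days after the start; 506 ÷ 21 = 24 remainder 2. Last occurrence in the window: #25 on 1992-05-27.
Occurrences #7 through #25: 19 in total.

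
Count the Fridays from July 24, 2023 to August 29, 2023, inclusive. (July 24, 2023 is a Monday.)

July 24, 2023 is a Monday; the first Friday on or after it is July 28, 2023 (4 days later).
From July 28, 2023 to August 29, 2023: 3 + 29 = 32 days (rest of July, August).
32 ÷ 7 = 4 full weeks with remainder 4, so 4 more Fridays after the first → 5.

5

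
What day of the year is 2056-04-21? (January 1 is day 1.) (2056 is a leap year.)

112

Days in months before April: 31 + 29 + 31 = 91.
Plus 21 days into April → day 112.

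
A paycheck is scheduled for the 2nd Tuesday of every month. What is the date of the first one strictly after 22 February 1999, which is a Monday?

9 March 1999

February 1999 starts on a Monday; its first Tuesday is the 2nd, so the 2nd Tuesday is the 9th — 9 February 1999.
That is not after 22 February 1999, so look at March 1999.
March 1999 starts on a Monday; its first Tuesday is the 2nd, so the 2nd Tuesday is the 9th — 9 March 1999.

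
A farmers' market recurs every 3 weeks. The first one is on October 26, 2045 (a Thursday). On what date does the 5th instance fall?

The 5th occurrence is 4 intervals after the first: 4 × 21 = 84 days after October 26, 2045.
October has 31 days — 5 days to the end of October leaves 79.
November has 30 days (49 left).
December has 31 days (18 left).
18 days into January → January 18, 2046.

January 18, 2046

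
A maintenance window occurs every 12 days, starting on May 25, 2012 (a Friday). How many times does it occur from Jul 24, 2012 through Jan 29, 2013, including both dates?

Occurrences land 12·i days after May 25, 2012 for i = 0, 1, 2, …
Jul 24, 2012 is 60 days after the start; 60 ÷ 12 = 5 remainder 0. First occurrence in the window: #6 on Jul 24, 2012 (5×12 = 60 days in).
Jan 29, 2013 is 249 days after the start; 249 ÷ 12 = 20 remainder 9. Last occurrence in the window: #21 on Jan 20, 2013.
Occurrences #6 through #21: 16 in total.

16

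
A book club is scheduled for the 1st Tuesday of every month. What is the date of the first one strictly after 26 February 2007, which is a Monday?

February 2007 starts on a Thursday, so its 1st Tuesday is 6 February 2007 (5 days in).
That is not after 26 February 2007, so look at March 2007.
March 2007 starts on a Thursday, so its 1st Tuesday is 6 March 2007 (5 days in).

6 March 2007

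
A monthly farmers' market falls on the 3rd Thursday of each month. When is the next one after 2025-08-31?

August 2025 starts on a Friday; its first Thursday is the 7th, so the 3rd Thursday is the 21st — 2025-08-21.
That is not after 2025-08-31, so look at September 2025.
September 2025 starts on a Monday; its first Thursday is the 4th, so the 3rd Thursday is the 18th — 2025-09-18.

2025-09-18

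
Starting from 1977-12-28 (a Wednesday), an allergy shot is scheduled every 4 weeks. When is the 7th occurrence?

1978-06-14

The 7th occurrence is 6 intervals after the first: 6 × 28 = 168 days after 1977-12-28.
December has 31 days — 3 days to the end of December leaves 165.
January has 31 days (134 left).
February has 28 days (106 left).
March has 31 days (75 left).
April has 30 days (45 left).
May has 31 days (14 left).
14 days into June → 1978-06-14.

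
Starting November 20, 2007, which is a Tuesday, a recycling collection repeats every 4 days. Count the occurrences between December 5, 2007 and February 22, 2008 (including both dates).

20

Occurrences land 4·i days after November 20, 2007 for i = 0, 1, 2, …
December 5, 2007 is 15 days after the start; 15 ÷ 4 = 3 remainder 3; since the remainder is 3, round up to i = 4. First occurrence in the window: #5 on December 6, 2007 (4×4 = 16 days in).
February 22, 2008 is 94 days after the start; 94 ÷ 4 = 23 remainder 2. Last occurrence in the window: #24 on February 20, 2008.
Occurrences #5 through #24: 20 in total.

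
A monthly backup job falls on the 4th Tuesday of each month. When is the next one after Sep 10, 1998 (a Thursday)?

Sep 1998 starts on a Tuesday; its first Tuesday is the 1st, so the 4th Tuesday is the 22nd — Sep 22, 1998.
Sep 22, 1998 is after Sep 10, 1998, so that is the next one.

Sep 22, 1998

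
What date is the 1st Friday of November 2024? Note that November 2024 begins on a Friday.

November 2024 begins on a Friday, so the first Friday is November 1.

November 1, 2024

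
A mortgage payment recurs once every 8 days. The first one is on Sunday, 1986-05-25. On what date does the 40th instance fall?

1987-04-02

The 40th occurrence is 39 intervals after the first: 39 × 8 = 312 days after 1986-05-25.
May has 31 days — 6 days to the end of May leaves 306.
June has 30 days (276 left).
July has 31 days (245 left).
August has 31 days (214 left).
September has 30 days (184 left).
October has 31 days (153 left).
November has 30 days (123 left).
December has 31 days (92 left).
January has 31 days (61 left).
February has 28 days (33 left).
March has 31 days (2 left).
2 days into April → 1987-04-02.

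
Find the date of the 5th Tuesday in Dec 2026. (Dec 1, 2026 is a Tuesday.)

Dec 29, 2026

Dec 2026 begins on a Tuesday, so the first Tuesday is Dec 1.
The 5th Tuesday is 4 weeks later: 1 + 28 = 29.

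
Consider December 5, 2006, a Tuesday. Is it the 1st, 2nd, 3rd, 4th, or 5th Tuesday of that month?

Day 5 falls in week ⌈5/7⌉ of the month.
Days 1–7 hold the 1st Tuesday, 8–14 the 2nd, 15–21 the 3rd, 22–28 the 4th, 29–31 the 5th.
5 is in the range for the 1st.

1st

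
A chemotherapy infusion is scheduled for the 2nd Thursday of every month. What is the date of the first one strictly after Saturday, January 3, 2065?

January 2065 starts on a Thursday; its first Thursday is the 1st, so the 2nd Thursday is the 8th — January 8, 2065.
January 8, 2065 is after January 3, 2065, so that is the next one.

January 8, 2065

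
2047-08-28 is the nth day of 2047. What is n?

Days in months before August: 31 + 28 + 31 + 30 + 31 + 30 + 31 = 212.
Plus 28 days into August → day 240.

240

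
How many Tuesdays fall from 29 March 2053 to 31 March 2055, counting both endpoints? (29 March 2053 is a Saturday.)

29 March 2053 is a Saturday; the first Tuesday on or after it is 1 April 2053 (3 days later).
From 1 April 2053 to 31 March 2055: 274 + 365 + 90 = 729 days (rest of 2053, 2054, to 31 March 2055 in 2055).
729 ÷ 7 = 104 full weeks with remainder 1, so 104 more Tuesdays after the first → 105.

105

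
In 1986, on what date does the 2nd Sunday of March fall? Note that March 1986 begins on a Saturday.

9 March 1986

March 1986 begins on a Saturday, so the first Sunday is March 2 (1 day later).
The 2nd Sunday is 1 weeks later: 2 + 7 = 9.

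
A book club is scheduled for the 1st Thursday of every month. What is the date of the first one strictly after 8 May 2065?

May 2065 starts on a Friday, so its 1st Thursday is 7 May 2065 (6 days in).
That is not after 8 May 2065, so look at June 2065.
June 2065 starts on a Monday, so its 1st Thursday is 4 June 2065 (3 days in).

4 June 2065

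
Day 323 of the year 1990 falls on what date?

January has 31 days (323 − 31 = 292 remain).
February has 28 days (292 − 28 = 264 remain).
March has 31 days (264 − 31 = 233 remain).
April has 30 days (233 − 30 = 203 remain).
May has 31 days (203 − 31 = 172 remain).
June has 30 days (172 − 30 = 142 remain).
July has 31 days (142 − 31 = 111 remain).
August has 31 days (111 − 31 = 80 remain).
September has 30 days (80 − 30 = 50 remain).
October has 31 days (50 − 31 = 19 remain).
19 into November → November 19.

19 November 1990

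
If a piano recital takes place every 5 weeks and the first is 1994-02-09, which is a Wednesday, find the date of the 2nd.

1994-03-16

The 2nd occurrence is 1 interval after the first: 1 × 35 = 35 days after 1994-02-09.
February has 28 days — 19 days to the end of February leaves 16.
16 days into March → 1994-03-16.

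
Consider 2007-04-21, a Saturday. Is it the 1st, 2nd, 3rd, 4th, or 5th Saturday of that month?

Day 21 falls in week ⌈21/7⌉ of the month.
Days 1–7 hold the 1st Saturday, 8–14 the 2nd, 15–21 the 3rd, 22–28 the 4th, 29–31 the 5th.
21 is in the range for the 3rd.

3rd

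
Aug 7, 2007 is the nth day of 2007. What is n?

219

Days in months before Aug: 31 + 28 + 31 + 30 + 31 + 30 + 31 = 212.
Plus 7 days into Aug → day 219.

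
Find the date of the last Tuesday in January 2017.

31 January 2017

January 2017 begins on a Sunday, so the first Tuesday is January 3 (2 days later).
January 2017 has 31 days. Adding weeks: 3, 10, 17, 24, 31 — the last one ≤ 31 is the 31st.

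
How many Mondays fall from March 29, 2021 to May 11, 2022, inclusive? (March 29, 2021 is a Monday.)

59

March 29, 2021 is a Monday; the first Monday on or after it is March 29, 2021.
From March 29, 2021 to May 11, 2022: 277 + 131 = 408 days (rest of 2021, to May 11, 2022 in 2022).
408 ÷ 7 = 58 full weeks with remainder 2, so 58 more Mondays after the first → 59.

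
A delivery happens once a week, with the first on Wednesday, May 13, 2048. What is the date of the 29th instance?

The 29th occurrence is 28 intervals after the first: 28 × 7 = 196 days after May 13, 2048.
May has 31 days — 18 days to the end of May leaves 178.
Jun has 30 days (148 left).
Jul has 31 days (117 left).
Aug has 31 days (86 left).
Sep has 30 days (56 left).
Oct has 31 days (25 left).
25 days into Nov → Nov 25, 2048.

Nov 25, 2048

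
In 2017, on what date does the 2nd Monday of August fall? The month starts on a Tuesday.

14 August 2017

August 2017 begins on a Tuesday, so the first Monday is August 7 (6 days later).
The 2nd Monday is 1 weeks later: 7 + 7 = 14.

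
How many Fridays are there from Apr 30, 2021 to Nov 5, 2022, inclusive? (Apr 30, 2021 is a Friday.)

80

Apr 30, 2021 is a Friday; the first Friday on or after it is Apr 30, 2021.
From Apr 30, 2021 to Nov 5, 2022: 245 + 309 = 554 days (rest of 2021, to Nov 5, 2022 in 2022).
554 ÷ 7 = 79 full weeks with remainder 1, so 79 more Fridays after the first → 80.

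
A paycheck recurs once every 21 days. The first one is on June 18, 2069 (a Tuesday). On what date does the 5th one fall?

September 10, 2069

The 5th occurrence is 4 intervals after the first: 4 × 21 = 84 days after June 18, 2069.
June has 30 days — 12 days to the end of June leaves 72.
July has 31 days (41 left).
August has 31 days (10 left).
10 days into September → September 10, 2069.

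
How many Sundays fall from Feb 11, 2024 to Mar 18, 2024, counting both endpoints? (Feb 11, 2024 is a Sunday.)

6

Feb 11, 2024 is a Sunday; the first Sunday on or after it is Feb 11, 2024.
From Feb 11, 2024 to Mar 18, 2024: 18 + 18 = 36 days (rest of Feb, Mar).
36 ÷ 7 = 5 full weeks with remainder 1, so 5 more Sundays after the first → 6.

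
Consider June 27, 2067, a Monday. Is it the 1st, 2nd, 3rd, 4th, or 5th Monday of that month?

Day 27 falls in week ⌈27/7⌉ of the month.
Days 1–7 hold the 1st Monday, 8–14 the 2nd, 15–21 the 3rd, 22–28 the 4th, 29–31 the 5th.
27 is in the range for the 4th.

4th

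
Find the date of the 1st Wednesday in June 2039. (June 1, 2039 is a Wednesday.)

June 2039 begins on a Wednesday, so the first Wednesday is June 1.

2039-06-01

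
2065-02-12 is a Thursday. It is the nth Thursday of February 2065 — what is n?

Day 12 falls in week ⌈12/7⌉ of the month.
Days 1–7 hold the 1st Thursday, 8–14 the 2nd, 15–21 the 3rd, 22–28 the 4th, 29–31 the 5th.
12 is in the range for the 2nd.

2nd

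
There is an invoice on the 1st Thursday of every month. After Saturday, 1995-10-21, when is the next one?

October 1995 starts on a Sunday, so its 1st Thursday is 1995-10-05 (4 days in).
That is not after 1995-10-21, so look at November 1995.
November 1995 starts on a Wednesday, so its 1st Thursday is 1995-11-02 (1 day in).

1995-11-02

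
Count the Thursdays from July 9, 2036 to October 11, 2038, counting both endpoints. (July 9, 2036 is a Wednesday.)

July 9, 2036 is a Wednesday; the first Thursday on or after it is July 10, 2036 (1 day later).
From July 10, 2036 to October 11, 2038: 174 + 365 + 284 = 823 days (rest of 2036, 2037, to October 11, 2038 in 2038).
823 ÷ 7 = 117 full weeks with remainder 4, so 117 more Thursdays after the first → 118.

118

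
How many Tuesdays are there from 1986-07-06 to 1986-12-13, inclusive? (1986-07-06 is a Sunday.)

1986-07-06 is a Sunday; the first Tuesday on or after it is 1986-07-08 (2 days later).
From 1986-07-08 to 1986-12-13: 23 + 31 + 30 + 31 + 30 + 13 = 158 days (rest of July, August, September, October, November, December).
158 ÷ 7 = 22 full weeks with remainder 4, so 22 more Tuesdays after the first → 23.

23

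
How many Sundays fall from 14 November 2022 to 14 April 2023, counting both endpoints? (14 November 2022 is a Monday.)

21

14 November 2022 is a Monday; the first Sunday on or after it is 20 November 2022 (6 days later).
From 20 November 2022 to 14 April 2023: 10 + 31 + 31 + 28 + 31 + 14 = 145 days (rest of November, December, January, February, March, April).
145 ÷ 7 = 20 full weeks with remainder 5, so 20 more Sundays after the first → 21.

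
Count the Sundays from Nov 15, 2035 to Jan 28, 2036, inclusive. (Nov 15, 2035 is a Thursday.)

11

Nov 15, 2035 is a Thursday; the first Sunday on or after it is Nov 18, 2035 (3 days later).
From Nov 18, 2035 to Jan 28, 2036: 12 + 31 + 28 = 71 days (rest of Nov, Dec, Jan).
71 ÷ 7 = 10 full weeks with remainder 1, so 10 more Sundays after the first → 11.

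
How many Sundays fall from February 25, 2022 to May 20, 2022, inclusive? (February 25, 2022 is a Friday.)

February 25, 2022 is a Friday; the first Sunday on or after it is February 27, 2022 (2 days later).
From February 27, 2022 to May 20, 2022: 1 + 31 + 30 + 20 = 82 days (rest of February, March, April, May).
82 ÷ 7 = 11 full weeks with remainder 5, so 11 more Sundays after the first → 12.

12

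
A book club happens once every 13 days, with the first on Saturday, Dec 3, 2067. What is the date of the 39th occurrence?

Apr 10, 2069

The 39th occurrence is 38 intervals after the first: 38 × 13 = 494 days after Dec 3, 2067.
Dec has 31 days — 28 days to the end of Dec leaves 466.
2068 has 366 days (100 left).
Jan has 31 days (69 left).
Feb has 28 days (41 left).
Mar has 31 days (10 left).
10 days into Apr → Apr 10, 2069.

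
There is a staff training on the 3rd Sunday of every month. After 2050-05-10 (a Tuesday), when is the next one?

May 2050 starts on a Sunday; its first Sunday is the 1st, so the 3rd Sunday is the 15th — 2050-05-15.
2050-05-15 is after 2050-05-10, so that is the next one.

2050-05-15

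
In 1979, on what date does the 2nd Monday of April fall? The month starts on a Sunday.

April 1979 begins on a Sunday, so the first Monday is April 2 (1 day later).
The 2nd Monday is 1 weeks later: 2 + 7 = 9.

April 9, 1979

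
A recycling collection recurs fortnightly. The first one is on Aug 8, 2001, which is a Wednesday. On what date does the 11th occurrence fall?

The 11th occurrence is 10 intervals after the first: 10 × 14 = 140 days after Aug 8, 2001.
Aug has 31 days — 23 days to the end of Aug leaves 117.
Sep has 30 days (87 left).
Oct has 31 days (56 left).
Nov has 30 days (26 left).
26 days into Dec → Dec 26, 2001.

Dec 26, 2001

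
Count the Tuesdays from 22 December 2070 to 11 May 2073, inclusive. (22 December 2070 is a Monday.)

22 December 2070 is a Monday; the first Tuesday on or after it is 23 December 2070 (1 day later).
From 23 December 2070 to 11 May 2073: 8 + 365 + 366 + 131 = 870 days (rest of 2070, 2071, 2072, to 11 May 2073 in 2073).
870 ÷ 7 = 124 full weeks with remainder 2, so 124 more Tuesdays after the first → 125.

125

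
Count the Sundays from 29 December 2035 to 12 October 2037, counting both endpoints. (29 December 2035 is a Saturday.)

94

29 December 2035 is a Saturday; the first Sunday on or after it is 30 December 2035 (1 day later).
From 30 December 2035 to 12 October 2037: 1 + 366 + 285 = 652 days (rest of 2035, 2036, to 12 October 2037 in 2037).
652 ÷ 7 = 93 full weeks with remainder 1, so 93 more Sundays after the first → 94.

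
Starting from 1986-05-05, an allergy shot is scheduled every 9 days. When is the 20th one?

The 20th occurrence is 19 intervals after the first: 19 × 9 = 171 days after 1986-05-05.
May has 31 days — 26 days to the end of May leaves 145.
June has 30 days (115 left).
July has 31 days (84 left).
August has 31 days (53 left).
September has 30 days (23 left).
23 days into October → 1986-10-23.

1986-10-23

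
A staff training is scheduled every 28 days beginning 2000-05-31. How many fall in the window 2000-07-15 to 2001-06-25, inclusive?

12

Occurrences land 28·i days after 2000-05-31 for i = 0, 1, 2, …
2000-07-15 is 45 days after the start; 45 ÷ 28 = 1 remainder 17; since the remainder is 17, round up to i = 2. First occurrence in the window: #3 on 2000-07-26 (2×28 = 56 days in).
2001-06-25 is 390 days after the start; 390 ÷ 28 = 13 remainder 26. Last occurrence in the window: #14 on 2001-05-30.
Occurrences #3 through #14: 12 in total.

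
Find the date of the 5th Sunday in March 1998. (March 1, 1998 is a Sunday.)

March 1998 begins on a Sunday, so the first Sunday is March 1.
The 5th Sunday is 4 weeks later: 1 + 28 = 29.

1998-03-29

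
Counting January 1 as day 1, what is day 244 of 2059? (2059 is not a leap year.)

1 September 2059

January has 31 days (244 − 31 = 213 remain).
February has 28 days (213 − 28 = 185 remain).
March has 31 days (185 − 31 = 154 remain).
April has 30 days (154 − 30 = 124 remain).
May has 31 days (124 − 31 = 93 remain).
June has 30 days (93 − 30 = 63 remain).
July has 31 days (63 − 31 = 32 remain).
August has 31 days (32 − 31 = 1 remain).
1 into September → September 1.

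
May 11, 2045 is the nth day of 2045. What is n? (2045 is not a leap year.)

Days in months before May: 31 + 28 + 31 + 30 = 120.
Plus 11 days into May → day 131.

131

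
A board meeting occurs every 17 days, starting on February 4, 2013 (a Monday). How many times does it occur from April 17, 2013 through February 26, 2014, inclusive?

18

Occurrences land 17·i days after February 4, 2013 for i = 0, 1, 2, …
April 17, 2013 is 72 days after the start; 72 ÷ 17 = 4 remainder 4; since the remainder is 4, round up to i = 5. First occurrence in the window: #6 on April 30, 2013 (5×17 = 85 days in).
February 26, 2014 is 387 days after the start; 387 ÷ 17 = 22 remainder 13. Last occurrence in the window: #23 on February 13, 2014.
Occurrences #6 through #23: 18 in total.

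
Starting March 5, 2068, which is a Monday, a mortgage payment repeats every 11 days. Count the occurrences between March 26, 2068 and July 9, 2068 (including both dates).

10

Occurrences land 11·i days after March 5, 2068 for i = 0, 1, 2, …
March 26, 2068 is 21 days after the start; 21 ÷ 11 = 1 remainder 10; since the remainder is 10, round up to i = 2. First occurrence in the window: #3 on March 27, 2068 (2×11 = 22 days in).
July 9, 2068 is 126 days after the start; 126 ÷ 11 = 11 remainder 5. Last occurrence in the window: #12 on July 4, 2068.
Occurrences #3 through #12: 10 in total.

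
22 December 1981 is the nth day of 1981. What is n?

Days in months before December: 31 + 28 + 31 + 30 + 31 + 30 + 31 + 31 + 30 + 31 + 30 = 334.
Plus 22 days into December → day 356.

356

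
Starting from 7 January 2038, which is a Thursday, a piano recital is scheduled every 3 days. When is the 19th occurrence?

2 March 2038

The 19th occurrence is 18 intervals after the first: 18 × 3 = 54 days after 7 January 2038.
January has 31 days — 24 days to the end of January leaves 30.
February has 28 days (2 left).
2 days into March → 2 March 2038.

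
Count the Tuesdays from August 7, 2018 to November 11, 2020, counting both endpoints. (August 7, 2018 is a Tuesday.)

August 7, 2018 is a Tuesday; the first Tuesday on or after it is August 7, 2018.
From August 7, 2018 to November 11, 2020: 146 + 365 + 316 = 827 days (rest of 2018, 2019, to November 11, 2020 in 2020).
827 ÷ 7 = 118 full weeks with remainder 1, so 118 more Tuesdays after the first → 119.

119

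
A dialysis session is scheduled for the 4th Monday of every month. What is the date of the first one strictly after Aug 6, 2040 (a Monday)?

Aug 2040 starts on a Wednesday; its first Monday is the 6th, so the 4th Monday is the 27th — Aug 27, 2040.
Aug 27, 2040 is after Aug 6, 2040, so that is the next one.

Aug 27, 2040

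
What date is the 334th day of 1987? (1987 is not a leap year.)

Jan has 31 days (334 − 31 = 303 remain).
Feb has 28 days (303 − 28 = 275 remain).
Mar has 31 days (275 − 31 = 244 remain).
Apr has 30 days (244 − 30 = 214 remain).
May has 31 days (214 − 31 = 183 remain).
Jun has 30 days (183 − 30 = 153 remain).
Jul has 31 days (153 − 31 = 122 remain).
Aug has 31 days (122 − 31 = 91 remain).
Sep has 30 days (91 − 30 = 61 remain).
Oct has 31 days (61 − 31 = 30 remain).
30 into Nov → Nov 30.

Nov 30, 1987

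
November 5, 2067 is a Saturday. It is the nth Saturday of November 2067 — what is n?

1st

Day 5 falls in week ⌈5/7⌉ of the month.
Days 1–7 hold the 1st Saturday, 8–14 the 2nd, 15–21 the 3rd, 22–28 the 4th, 29–31 the 5th.
5 is in the range for the 1st.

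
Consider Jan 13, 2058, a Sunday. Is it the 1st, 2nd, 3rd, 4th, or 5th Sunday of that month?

2nd

Day 13 falls in week ⌈13/7⌉ of the month.
Days 1–7 hold the 1st Sunday, 8–14 the 2nd, 15–21 the 3rd, 22–28 the 4th, 29–31 the 5th.
13 is in the range for the 2nd.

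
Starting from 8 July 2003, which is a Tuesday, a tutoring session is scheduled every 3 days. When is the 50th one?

2 December 2003

The 50th occurrence is 49 intervals after the first: 49 × 3 = 147 days after 8 July 2003.
July has 31 days — 23 days to the end of July leaves 124.
August has 31 days (93 left).
September has 30 days (63 left).
October has 31 days (32 left).
November has 30 days (2 left).
2 days into December → 2 December 2003.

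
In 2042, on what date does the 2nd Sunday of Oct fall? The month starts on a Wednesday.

Oct 2042 begins on a Wednesday, so the first Sunday is Oct 5 (4 days later).
The 2nd Sunday is 1 weeks later: 5 + 7 = 12.

Oct 12, 2042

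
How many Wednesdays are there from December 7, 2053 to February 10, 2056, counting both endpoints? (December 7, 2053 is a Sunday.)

114

December 7, 2053 is a Sunday; the first Wednesday on or after it is December 10, 2053 (3 days later).
From December 10, 2053 to February 10, 2056: 21 + 365 + 365 + 41 = 792 days (rest of 2053, 2054, 2055, to February 10, 2056 in 2056).
792 ÷ 7 = 113 full weeks with remainder 1, so 113 more Wednesdays after the first → 114.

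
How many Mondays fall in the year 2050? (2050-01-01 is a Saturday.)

2050-01-01 is a Saturday; the first Monday on or after it is 2050-01-03 (2 days later).
From 2050-01-03 to 2050-12-31: 28 + 28 + 31 + 30 + 31 + 30 + 31 + 31 + 30 + 31 + 30 + 31 = 362 days (rest of January, February, March, April, May, June, July, August, September, October, November, December).
362 ÷ 7 = 51 full weeks with remainder 5, so 51 more Mondays after the first → 52.

52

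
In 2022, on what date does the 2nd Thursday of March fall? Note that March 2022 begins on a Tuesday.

March 2022 begins on a Tuesday, so the first Thursday is March 3 (2 days later).
The 2nd Thursday is 1 weeks later: 3 + 7 = 10.

March 10, 2022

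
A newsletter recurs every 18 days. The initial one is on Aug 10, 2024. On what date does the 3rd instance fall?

Sep 15, 2024

The 3rd occurrence is 2 intervals after the first: 2 × 18 = 36 days after Aug 10, 2024.
Aug has 31 days — 21 days to the end of Aug leaves 15.
15 days into Sep → Sep 15, 2024.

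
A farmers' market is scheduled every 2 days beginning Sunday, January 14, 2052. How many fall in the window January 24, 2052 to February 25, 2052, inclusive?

Occurrences land 2·i days after January 14, 2052 for i = 0, 1, 2, …
January 24, 2052 is 10 days after the start; 10 ÷ 2 = 5 remainder 0. First occurrence in the window: #6 on January 24, 2052 (5×2 = 10 days in).
February 25, 2052 is 42 days after the start; 42 ÷ 2 = 21 remainder 0. Last occurrence in the window: #22 on February 25, 2052.
Occurrences #6 through #22: 17 in total.

17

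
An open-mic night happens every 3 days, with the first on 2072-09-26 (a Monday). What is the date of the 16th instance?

2072-11-10

The 16th occurrence is 15 intervals after the first: 15 × 3 = 45 days after 2072-09-26.
September has 30 days — 4 days to the end of September leaves 41.
October has 31 days (10 left).
10 days into November → 2072-11-10.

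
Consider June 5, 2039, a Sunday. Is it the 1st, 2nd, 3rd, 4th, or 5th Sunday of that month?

Day 5 falls in week ⌈5/7⌉ of the month.
Days 1–7 hold the 1st Sunday, 8–14 the 2nd, 15–21 the 3rd, 22–28 the 4th, 29–31 the 5th.
5 is in the range for the 1st.

1st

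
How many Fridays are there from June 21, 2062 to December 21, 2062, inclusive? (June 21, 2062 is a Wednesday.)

26

June 21, 2062 is a Wednesday; the first Friday on or after it is June 23, 2062 (2 days later).
From June 23, 2062 to December 21, 2062: 7 + 31 + 31 + 30 + 31 + 30 + 21 = 181 days (rest of June, July, August, September, October, November, December).
181 ÷ 7 = 25 full weeks with remainder 6, so 25 more Fridays after the first → 26.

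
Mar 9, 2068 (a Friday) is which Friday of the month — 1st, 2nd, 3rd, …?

2nd

Day 9 falls in week ⌈9/7⌉ of the month.
Days 1–7 hold the 1st Friday, 8–14 the 2nd, 15–21 the 3rd, 22–28 the 4th, 29–31 the 5th.
9 is in the range for the 2nd.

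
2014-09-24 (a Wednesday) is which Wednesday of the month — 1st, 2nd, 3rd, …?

4th

Day 24 falls in week ⌈24/7⌉ of the month.
Days 1–7 hold the 1st Wednesday, 8–14 the 2nd, 15–21 the 3rd, 22–28 the 4th, 29–31 the 5th.
24 is in the range for the 4th.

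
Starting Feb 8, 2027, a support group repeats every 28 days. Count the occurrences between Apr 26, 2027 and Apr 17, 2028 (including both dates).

13

Occurrences land 28·i days after Feb 8, 2027 for i = 0, 1, 2, …
Apr 26, 2027 is 77 days after the start; 77 ÷ 28 = 2 remainder 21; since the remainder is 21, round up to i = 3. First occurrence in the window: #4 on May 3, 2027 (3×28 = 84 days in).
Apr 17, 2028 is 434 days after the start; 434 ÷ 28 = 15 remainder 14. Last occurrence in the window: #16 on Apr 3, 2028.
Occurrences #4 through #16: 13 in total.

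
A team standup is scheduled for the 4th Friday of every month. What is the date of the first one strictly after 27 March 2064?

March 2064 starts on a Saturday; its first Friday is the 7th, so the 4th Friday is the 28th — 28 March 2064.
28 March 2064 is after 27 March 2064, so that is the next one.

28 March 2064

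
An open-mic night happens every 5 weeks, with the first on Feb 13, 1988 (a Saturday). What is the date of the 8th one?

Oct 15, 1988

The 8th occurrence is 7 intervals after the first: 7 × 35 = 245 days after Feb 13, 1988.
Feb has 29 days — 16 days to the end of Feb leaves 229.
Mar has 31 days (198 left).
Apr has 30 days (168 left).
May has 31 days (137 left).
Jun has 30 days (107 left).
Jul has 31 days (76 left).
Aug has 31 days (45 left).
Sep has 30 days (15 left).
15 days into Oct → Oct 15, 1988.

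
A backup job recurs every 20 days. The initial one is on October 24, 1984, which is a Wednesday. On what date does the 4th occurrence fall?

December 23, 1984

The 4th occurrence is 3 intervals after the first: 3 × 20 = 60 days after October 24, 1984.
October has 31 days — 7 days to the end of October leaves 53.
November has 30 days (23 left).
23 days into December → December 23, 1984.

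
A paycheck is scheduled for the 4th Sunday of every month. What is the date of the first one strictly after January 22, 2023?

January 2023 starts on a Sunday; its first Sunday is the 1st, so the 4th Sunday is the 22nd — January 22, 2023.
That is not after January 22, 2023, so look at February 2023.
February 2023 starts on a Wednesday; its first Sunday is the 5th, so the 4th Sunday is the 26th — February 26, 2023.

February 26, 2023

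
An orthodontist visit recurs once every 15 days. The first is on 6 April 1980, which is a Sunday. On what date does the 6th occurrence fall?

20 June 1980

The 6th occurrence is 5 intervals after the first: 5 × 15 = 75 days after 6 April 1980.
April has 30 days — 24 days to the end of April leaves 51.
May has 31 days (20 left).
20 days into June → 20 June 1980.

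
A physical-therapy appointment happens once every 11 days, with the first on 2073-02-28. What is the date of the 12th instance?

2073-06-29

The 12th occurrence is 11 intervals after the first: 11 × 11 = 121 days after 2073-02-28.
February has 28 days — 0 days to the end of February leaves 121.
March has 31 days (90 left).
April has 30 days (60 left).
May has 31 days (29 left).
29 days into June → 2073-06-29.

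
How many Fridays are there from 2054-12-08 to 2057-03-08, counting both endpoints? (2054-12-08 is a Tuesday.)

117

2054-12-08 is a Tuesday; the first Friday on or after it is 2054-12-11 (3 days later).
From 2054-12-11 to 2057-03-08: 20 + 365 + 366 + 67 = 818 days (rest of 2054, 2055, 2056, to 2057-03-08 in 2057).
818 ÷ 7 = 116 full weeks with remainder 6, so 116 more Fridays after the first → 117.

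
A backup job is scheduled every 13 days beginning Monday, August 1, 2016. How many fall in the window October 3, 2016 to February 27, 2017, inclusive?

Occurrences land 13·i days after August 1, 2016 for i = 0, 1, 2, …
October 3, 2016 is 63 days after the start; 63 ÷ 13 = 4 remainder 11; since the remainder is 11, round up to i = 5. First occurrence in the window: #6 on October 5, 2016 (5×13 = 65 days in).
February 27, 2017 is 210 days after the start; 210 ÷ 13 = 16 remainder 2. Last occurrence in the window: #17 on February 25, 2017.
Occurrences #6 through #17: 12 in total.

12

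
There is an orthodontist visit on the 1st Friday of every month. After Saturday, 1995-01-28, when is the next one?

1995-02-03

January 1995 starts on a Sunday, so its 1st Friday is 1995-01-06 (5 days in).
That is not after 1995-01-28, so look at February 1995.
February 1995 starts on a Wednesday, so its 1st Friday is 1995-02-03 (2 days in).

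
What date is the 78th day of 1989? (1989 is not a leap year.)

19 March 1989

January has 31 days (78 − 31 = 47 remain).
February has 28 days (47 − 28 = 19 remain).
19 into March → March 19.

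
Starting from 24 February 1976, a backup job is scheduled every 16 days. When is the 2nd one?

11 March 1976

The 2nd occurrence is 1 interval after the first: 1 × 16 = 16 days after 24 February 1976.
February has 29 days — 5 days to the end of February leaves 11.
11 days into March → 11 March 1976.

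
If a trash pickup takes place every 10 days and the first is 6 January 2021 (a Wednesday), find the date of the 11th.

16 April 2021

The 11th occurrence is 10 intervals after the first: 10 × 10 = 100 days after 6 January 2021.
January has 31 days — 25 days to the end of January leaves 75.
February has 28 days (47 left).
March has 31 days (16 left).
16 days into April → 16 April 2021.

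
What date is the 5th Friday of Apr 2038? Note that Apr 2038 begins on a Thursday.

Apr 30, 2038

Apr 2038 begins on a Thursday, so the first Friday is Apr 2 (1 day later).
The 5th Friday is 4 weeks later: 2 + 28 = 30.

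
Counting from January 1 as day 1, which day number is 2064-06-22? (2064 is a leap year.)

174

Days in months before June: 31 + 29 + 31 + 30 + 31 = 152.
Plus 22 days into June → day 174.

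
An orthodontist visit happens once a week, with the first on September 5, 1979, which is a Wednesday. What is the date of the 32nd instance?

The 32nd occurrence is 31 intervals after the first: 31 × 7 = 217 days after September 5, 1979.
September has 30 days — 25 days to the end of September leaves 192.
October has 31 days (161 left).
November has 30 days (131 left).
December has 31 days (100 left).
January has 31 days (69 left).
February has 29 days (40 left).
March has 31 days (9 left).
9 days into April → April 9, 1980.

April 9, 1980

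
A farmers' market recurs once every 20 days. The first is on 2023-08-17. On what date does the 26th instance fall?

The 26th occurrence is 25 intervals after the first: 25 × 20 = 500 days after 2023-08-17.
August has 31 days — 14 days to the end of August leaves 486.
From end of August to end of 2023 is 122 days (364 left).
January has 31 days (333 left).
February has 29 days (304 left).
March has 31 days (273 left).
April has 30 days (243 left).
May has 31 days (212 left).
June has 30 days (182 left).
July has 31 days (151 left).
August has 31 days (120 left).
September has 30 days (90 left).
October has 31 days (59 left).
November has 30 days (29 left).
29 days into December → 2024-12-29.

2024-12-29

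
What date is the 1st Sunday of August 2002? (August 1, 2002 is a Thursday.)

4 August 2002

August 2002 begins on a Thursday, so the first Sunday is August 4 (3 days later).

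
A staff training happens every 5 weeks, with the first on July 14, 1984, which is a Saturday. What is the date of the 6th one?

The 6th occurrence is 5 intervals after the first: 5 × 35 = 175 days after July 14, 1984.
July has 31 days — 17 days to the end of July leaves 158.
August has 31 days (127 left).
September has 30 days (97 left).
October has 31 days (66 left).
November has 30 days (36 left).
December has 31 days (5 left).
5 days into January → January 5, 1985.

January 5, 1985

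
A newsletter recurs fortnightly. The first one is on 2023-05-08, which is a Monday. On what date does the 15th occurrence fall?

2023-11-20

The 15th occurrence is 14 intervals after the first: 14 × 14 = 196 days after 2023-05-08.
May has 31 days — 23 days to the end of May leaves 173.
June has 30 days (143 left).
July has 31 days (112 left).
August has 31 days (81 left).
September has 30 days (51 left).
October has 31 days (20 left).
20 days into November → 2023-11-20.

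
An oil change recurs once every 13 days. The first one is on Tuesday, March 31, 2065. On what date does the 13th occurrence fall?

The 13th occurrence is 12 intervals after the first: 12 × 13 = 156 days after March 31, 2065.
March has 31 days — 0 days to the end of March leaves 156.
April has 30 days (126 left).
May has 31 days (95 left).
June has 30 days (65 left).
July has 31 days (34 left).
August has 31 days (3 left).
3 days into September → September 3, 2065.

September 3, 2065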